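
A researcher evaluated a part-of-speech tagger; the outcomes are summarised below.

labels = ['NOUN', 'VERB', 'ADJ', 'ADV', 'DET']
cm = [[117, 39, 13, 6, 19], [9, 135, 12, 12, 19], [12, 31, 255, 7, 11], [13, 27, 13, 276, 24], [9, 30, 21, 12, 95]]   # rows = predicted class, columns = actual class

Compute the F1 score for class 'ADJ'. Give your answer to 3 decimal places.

Treat 'ADJ' as positive and all other classes as negative.
F1 score = 2·TP/(2·TP+FP+FN).
ADJ: TP=255, FP=12+31+7+11=61, FN=13+12+13+21=59 → 510/630 = 0.8095

0.810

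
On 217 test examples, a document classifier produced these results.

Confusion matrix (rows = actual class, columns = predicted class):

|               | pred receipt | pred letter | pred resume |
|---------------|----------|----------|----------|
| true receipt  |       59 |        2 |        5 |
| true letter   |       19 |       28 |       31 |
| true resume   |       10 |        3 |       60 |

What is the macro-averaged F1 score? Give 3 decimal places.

0.660

Per-class F1 score (2·TP/(2·TP+FP+FN)):
  receipt: TP=59, FP=19+10=29, FN=2+5=7 → 118/154 = 0.7662
  letter: TP=28, FP=2+3=5, FN=19+31=50 → 56/111 = 0.5045
  resume: TP=60, FP=5+31=36, FN=10+3=13 → 120/169 = 0.7101
Macro-F1 score = mean = (0.7662 + 0.5045 + 0.7101) / 3 = 0.660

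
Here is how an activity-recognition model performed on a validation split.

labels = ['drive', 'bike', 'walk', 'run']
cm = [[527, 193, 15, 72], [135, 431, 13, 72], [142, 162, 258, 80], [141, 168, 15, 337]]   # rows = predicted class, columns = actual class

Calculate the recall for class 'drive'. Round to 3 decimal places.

0.558

recall = TP/(TP+FN).
drive: TP=527, FN=135+142+141=418 → 527/945 = 0.5577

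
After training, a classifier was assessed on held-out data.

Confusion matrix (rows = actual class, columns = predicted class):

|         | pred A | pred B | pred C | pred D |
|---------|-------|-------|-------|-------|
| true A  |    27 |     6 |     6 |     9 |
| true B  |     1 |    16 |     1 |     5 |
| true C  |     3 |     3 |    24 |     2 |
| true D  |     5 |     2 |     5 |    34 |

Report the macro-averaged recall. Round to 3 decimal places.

Per-class recall (TP/(TP+FN)):
  A: TP=27, FN=6+6+9=21 → 27/48 = 0.5625
  B: TP=16, FN=1+1+5=7 → 16/23 = 0.6957
  C: TP=24, FN=3+3+2=8 → 24/32 = 0.7500
  D: TP=34, FN=5+2+5=12 → 34/46 = 0.7391
Macro-recall = mean = (0.5625 + 0.6957 + 0.7500 + 0.7391) / 4 = 0.687

0.687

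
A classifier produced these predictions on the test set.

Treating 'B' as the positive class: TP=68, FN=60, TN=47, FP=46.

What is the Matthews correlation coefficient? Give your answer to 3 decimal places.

0.036

MCC = (TP·TN − FP·FN) / √((TP+FP)(TP+FN)(TN+FP)(TN+FN))
Numerator = 68·47 − 46·60 = 436
Denominator = √(114·128·93·107) = √145204992 = 12050.1034
MCC = 436 / 12050.1034 = 0.036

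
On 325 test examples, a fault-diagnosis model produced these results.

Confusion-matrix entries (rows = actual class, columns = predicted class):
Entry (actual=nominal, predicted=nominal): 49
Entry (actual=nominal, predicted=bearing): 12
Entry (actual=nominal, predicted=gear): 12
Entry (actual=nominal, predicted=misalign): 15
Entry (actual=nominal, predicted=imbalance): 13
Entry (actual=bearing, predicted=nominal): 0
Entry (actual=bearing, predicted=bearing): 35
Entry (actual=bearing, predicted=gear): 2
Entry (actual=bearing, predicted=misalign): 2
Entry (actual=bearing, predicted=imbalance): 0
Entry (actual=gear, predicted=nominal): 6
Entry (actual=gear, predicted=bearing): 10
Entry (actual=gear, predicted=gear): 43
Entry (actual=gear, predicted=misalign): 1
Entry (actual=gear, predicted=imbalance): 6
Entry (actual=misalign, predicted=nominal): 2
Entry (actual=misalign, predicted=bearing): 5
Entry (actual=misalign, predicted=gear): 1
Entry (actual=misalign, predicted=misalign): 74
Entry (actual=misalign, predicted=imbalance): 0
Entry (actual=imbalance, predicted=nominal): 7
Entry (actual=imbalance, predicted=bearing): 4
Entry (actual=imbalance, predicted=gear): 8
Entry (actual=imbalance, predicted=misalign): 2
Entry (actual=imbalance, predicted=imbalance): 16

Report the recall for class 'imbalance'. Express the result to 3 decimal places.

0.432

One-vs-rest for 'imbalance': TP = diagonal; FP = other classes predicted 'imbalance'; FN = 'imbalance' predicted as other.
recall = TP/(TP+FN).
imbalance: TP=16, FN=7+4+8+2=21 → 16/37 = 0.4324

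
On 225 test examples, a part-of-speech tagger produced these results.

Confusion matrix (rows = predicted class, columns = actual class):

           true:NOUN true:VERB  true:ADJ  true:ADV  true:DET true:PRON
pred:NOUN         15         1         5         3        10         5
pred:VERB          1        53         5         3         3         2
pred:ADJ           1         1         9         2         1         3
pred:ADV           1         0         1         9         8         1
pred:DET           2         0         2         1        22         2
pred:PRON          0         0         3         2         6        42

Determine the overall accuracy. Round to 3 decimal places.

Accuracy = trace / total = (15+53+9+9+22+42=150) / 225 = 150/225 = 0.667

0.667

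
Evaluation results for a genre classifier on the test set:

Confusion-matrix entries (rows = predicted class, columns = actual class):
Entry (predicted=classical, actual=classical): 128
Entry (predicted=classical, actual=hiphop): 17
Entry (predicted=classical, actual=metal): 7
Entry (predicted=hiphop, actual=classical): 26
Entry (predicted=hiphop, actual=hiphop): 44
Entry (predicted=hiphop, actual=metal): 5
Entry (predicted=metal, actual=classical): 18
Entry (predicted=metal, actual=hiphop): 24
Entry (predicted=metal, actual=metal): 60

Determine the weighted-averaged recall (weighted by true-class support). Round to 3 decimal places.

0.705

Per-class recall (TP/(TP+FN)):
  classical: TP=128, FN=26+18=44 → 128/172 = 0.7442
  hiphop: TP=44, FN=17+24=41 → 44/85 = 0.5176
  metal: TP=60, FN=7+5=12 → 60/72 = 0.8333
Weighted-recall = Σ (supportᵢ/N)·recallᵢ with N=329: (172/329)·0.7442 + (85/329)·0.5176 + (72/329)·0.8333 = 0.705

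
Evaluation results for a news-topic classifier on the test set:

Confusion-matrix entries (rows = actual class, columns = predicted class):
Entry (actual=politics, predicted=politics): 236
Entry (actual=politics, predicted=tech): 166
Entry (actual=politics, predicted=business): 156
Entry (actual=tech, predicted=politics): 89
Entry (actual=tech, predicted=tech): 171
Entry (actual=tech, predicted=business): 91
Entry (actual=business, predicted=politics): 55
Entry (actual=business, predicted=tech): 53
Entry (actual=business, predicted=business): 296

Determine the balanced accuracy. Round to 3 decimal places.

0.548

Balanced accuracy = mean of per-class recall.
  politics: recall = 236/558 = 0.4229
  tech: recall = 171/351 = 0.4872
  business: recall = 296/404 = 0.7327
Mean = (0.4229 + 0.4872 + 0.7327) / 3 = 0.548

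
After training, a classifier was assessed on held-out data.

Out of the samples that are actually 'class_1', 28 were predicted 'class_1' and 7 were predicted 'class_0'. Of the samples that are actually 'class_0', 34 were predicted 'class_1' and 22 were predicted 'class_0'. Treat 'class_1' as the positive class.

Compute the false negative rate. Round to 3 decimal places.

0.200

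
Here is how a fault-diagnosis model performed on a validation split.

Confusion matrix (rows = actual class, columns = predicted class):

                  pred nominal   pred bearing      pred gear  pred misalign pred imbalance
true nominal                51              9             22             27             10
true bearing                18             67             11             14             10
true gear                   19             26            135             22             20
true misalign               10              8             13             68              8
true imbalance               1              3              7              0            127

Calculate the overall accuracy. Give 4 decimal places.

0.6346

Accuracy = trace / total = (51+67+135+68+127=448) / 706 = 448/706 = 0.6346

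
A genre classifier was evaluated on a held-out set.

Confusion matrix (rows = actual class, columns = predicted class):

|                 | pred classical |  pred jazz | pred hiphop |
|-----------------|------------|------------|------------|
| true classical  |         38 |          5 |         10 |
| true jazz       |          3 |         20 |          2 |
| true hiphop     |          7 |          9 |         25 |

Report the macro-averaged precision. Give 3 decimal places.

0.685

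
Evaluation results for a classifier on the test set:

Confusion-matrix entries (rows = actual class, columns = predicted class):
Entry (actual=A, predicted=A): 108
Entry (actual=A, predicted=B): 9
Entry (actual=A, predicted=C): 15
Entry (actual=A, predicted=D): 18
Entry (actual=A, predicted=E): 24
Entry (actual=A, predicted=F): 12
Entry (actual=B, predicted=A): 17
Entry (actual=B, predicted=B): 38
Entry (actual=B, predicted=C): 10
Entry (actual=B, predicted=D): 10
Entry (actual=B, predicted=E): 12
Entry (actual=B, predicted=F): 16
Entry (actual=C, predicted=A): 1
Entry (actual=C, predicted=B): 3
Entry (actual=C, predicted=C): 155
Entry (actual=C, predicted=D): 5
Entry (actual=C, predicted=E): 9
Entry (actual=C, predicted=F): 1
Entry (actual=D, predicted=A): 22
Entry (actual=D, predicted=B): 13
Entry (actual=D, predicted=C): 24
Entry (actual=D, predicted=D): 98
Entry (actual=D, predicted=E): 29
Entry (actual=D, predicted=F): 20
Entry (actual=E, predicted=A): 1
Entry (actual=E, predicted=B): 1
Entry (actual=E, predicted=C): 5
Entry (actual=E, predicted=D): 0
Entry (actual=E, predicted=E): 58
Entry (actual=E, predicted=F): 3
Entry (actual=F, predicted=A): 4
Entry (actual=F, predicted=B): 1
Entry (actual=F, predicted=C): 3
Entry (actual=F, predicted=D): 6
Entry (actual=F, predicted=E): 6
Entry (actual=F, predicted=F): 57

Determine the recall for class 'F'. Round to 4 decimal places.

Take TP from the diagonal, FP from the rest of the 'F' prediction marginal, FN from the rest of the 'F' actual marginal.
recall = TP/(TP+FN).
F: TP=57, FN=4+1+3+6+6=20 → 57/77 = 0.74026

0.7403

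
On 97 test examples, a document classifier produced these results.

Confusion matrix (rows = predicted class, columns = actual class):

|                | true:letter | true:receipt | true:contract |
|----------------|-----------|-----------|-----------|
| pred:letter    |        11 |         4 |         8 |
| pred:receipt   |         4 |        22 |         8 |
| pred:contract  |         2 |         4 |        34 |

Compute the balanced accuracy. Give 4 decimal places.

0.6868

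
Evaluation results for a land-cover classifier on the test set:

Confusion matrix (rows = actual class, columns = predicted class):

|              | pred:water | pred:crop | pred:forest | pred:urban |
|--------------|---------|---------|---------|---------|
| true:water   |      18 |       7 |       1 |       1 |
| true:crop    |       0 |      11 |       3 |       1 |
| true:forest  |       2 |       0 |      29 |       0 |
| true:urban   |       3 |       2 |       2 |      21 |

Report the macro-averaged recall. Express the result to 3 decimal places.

Per-class recall (TP/(TP+FN)):
  water: TP=18, FN=7+1+1=9 → 18/27 = 0.6667
  crop: TP=11, FN=0+3+1=4 → 11/15 = 0.7333
  forest: TP=29, FN=2+0+0=2 → 29/31 = 0.9355
  urban: TP=21, FN=3+2+2=7 → 21/28 = 0.7500
Macro-recall = mean = (0.6667 + 0.7333 + 0.9355 + 0.7500) / 4 = 0.771

0.771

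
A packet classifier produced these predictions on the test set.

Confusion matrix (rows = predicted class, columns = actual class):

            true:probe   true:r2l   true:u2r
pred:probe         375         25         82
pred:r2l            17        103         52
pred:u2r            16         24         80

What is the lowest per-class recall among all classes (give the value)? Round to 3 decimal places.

Per-class recall (TP/(TP+FN)):
  probe: TP=375, FN=17+16=33 → 375/408 = 0.9191
  r2l: TP=103, FN=25+24=49 → 103/152 = 0.6776
  u2r: TP=80, FN=82+52=134 → 80/214 = 0.3738
Lowest is class 'u2r' with recall = 0.374.

0.374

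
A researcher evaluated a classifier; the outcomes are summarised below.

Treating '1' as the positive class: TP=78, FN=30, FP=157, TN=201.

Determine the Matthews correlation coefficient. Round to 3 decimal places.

MCC = (TP·TN − FP·FN) / √((TP+FP)(TP+FN)(TN+FP)(TN+FN))
Numerator = 78·201 − 157·30 = 10968
Denominator = √(235·108·358·231) = √2098875240 = 45813.4832
MCC = 10968 / 45813.4832 = 0.239

0.239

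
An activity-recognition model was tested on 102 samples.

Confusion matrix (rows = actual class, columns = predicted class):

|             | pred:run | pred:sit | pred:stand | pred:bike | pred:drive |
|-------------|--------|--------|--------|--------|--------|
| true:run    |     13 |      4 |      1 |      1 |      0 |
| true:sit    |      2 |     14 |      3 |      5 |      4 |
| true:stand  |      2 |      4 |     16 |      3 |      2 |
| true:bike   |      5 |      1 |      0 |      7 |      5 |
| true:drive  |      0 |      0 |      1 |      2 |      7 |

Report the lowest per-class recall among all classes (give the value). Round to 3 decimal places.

0.389

Per-class recall (TP/(TP+FN)):
  run: TP=13, FN=4+1+1+0=6 → 13/19 = 0.6842
  sit: TP=14, FN=2+3+5+4=14 → 14/28 = 0.5000
  stand: TP=16, FN=2+4+3+2=11 → 16/27 = 0.5926
  bike: TP=7, FN=5+1+0+5=11 → 7/18 = 0.3889
  drive: TP=7, FN=0+0+1+2=3 → 7/10 = 0.7000
Lowest is class 'bike' with recall = 0.389.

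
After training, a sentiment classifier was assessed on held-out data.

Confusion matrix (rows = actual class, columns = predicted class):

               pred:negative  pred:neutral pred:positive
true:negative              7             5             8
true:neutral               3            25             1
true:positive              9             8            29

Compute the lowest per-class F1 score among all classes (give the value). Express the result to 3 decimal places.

0.359

Per-class F1 score (2·TP/(2·TP+FP+FN)):
  negative: TP=7, FP=3+9=12, FN=5+8=13 → 14/39 = 0.3590
  neutral: TP=25, FP=5+8=13, FN=3+1=4 → 50/67 = 0.7463
  positive: TP=29, FP=8+1=9, FN=9+8=17 → 58/84 = 0.6905
Lowest is class 'negative' with F1 score = 0.359.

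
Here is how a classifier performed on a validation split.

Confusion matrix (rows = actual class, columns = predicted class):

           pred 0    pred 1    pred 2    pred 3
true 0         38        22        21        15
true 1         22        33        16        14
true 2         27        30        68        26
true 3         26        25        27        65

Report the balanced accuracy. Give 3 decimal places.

Balanced accuracy = mean of per-class recall.
  0: recall = 38/96 = 0.3958
  1: recall = 33/85 = 0.3882
  2: recall = 68/151 = 0.4503
  3: recall = 65/143 = 0.4545
Mean = (0.3958 + 0.3882 + 0.4503 + 0.4545) / 4 = 0.422

0.422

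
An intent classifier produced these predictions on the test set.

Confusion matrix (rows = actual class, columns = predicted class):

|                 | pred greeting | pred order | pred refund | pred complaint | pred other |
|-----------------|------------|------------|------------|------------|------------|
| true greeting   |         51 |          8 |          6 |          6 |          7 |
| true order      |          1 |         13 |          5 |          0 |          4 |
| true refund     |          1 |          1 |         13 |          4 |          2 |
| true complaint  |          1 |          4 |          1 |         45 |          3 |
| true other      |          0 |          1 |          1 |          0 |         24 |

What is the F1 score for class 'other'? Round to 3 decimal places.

One-vs-rest for 'other': TP = diagonal; FP = other classes predicted 'other'; FN = 'other' predicted as other.
F1 score = 2·TP/(2·TP+FP+FN).
other: TP=24, FP=7+4+2+3=16, FN=0+1+1+0=2 → 48/66 = 0.7273

0.727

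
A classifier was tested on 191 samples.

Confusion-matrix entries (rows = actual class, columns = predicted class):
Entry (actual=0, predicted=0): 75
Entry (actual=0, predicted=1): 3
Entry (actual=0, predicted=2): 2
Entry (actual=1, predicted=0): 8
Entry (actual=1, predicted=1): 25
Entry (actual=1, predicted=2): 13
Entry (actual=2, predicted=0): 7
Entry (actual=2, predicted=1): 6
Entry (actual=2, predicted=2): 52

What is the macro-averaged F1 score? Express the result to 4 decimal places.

0.7651

Per-class F1 score (2·TP/(2·TP+FP+FN)):
  0: TP=75, FP=8+7=15, FN=3+2=5 → 150/170 = 0.88235
  1: TP=25, FP=3+6=9, FN=8+13=21 → 50/80 = 0.62500
  2: TP=52, FP=2+13=15, FN=7+6=13 → 104/132 = 0.78788
Macro-F1 score = mean = (0.88235 + 0.62500 + 0.78788) / 3 = 0.7651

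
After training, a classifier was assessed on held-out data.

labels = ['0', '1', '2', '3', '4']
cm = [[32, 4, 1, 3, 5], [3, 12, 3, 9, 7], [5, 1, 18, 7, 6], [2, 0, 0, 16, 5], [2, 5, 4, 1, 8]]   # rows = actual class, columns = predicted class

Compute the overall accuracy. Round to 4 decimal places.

0.5409

Accuracy = trace / total = (32+12+18+16+8=86) / 159 = 86/159 = 0.5409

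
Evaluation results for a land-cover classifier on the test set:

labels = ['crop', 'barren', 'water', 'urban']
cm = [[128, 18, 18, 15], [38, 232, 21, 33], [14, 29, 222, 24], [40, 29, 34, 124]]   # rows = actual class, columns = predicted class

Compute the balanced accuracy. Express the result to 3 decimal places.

0.686

Balanced accuracy = mean of per-class recall.
  crop: recall = 128/179 = 0.7151
  barren: recall = 232/324 = 0.7160
  water: recall = 222/289 = 0.7682
  urban: recall = 124/227 = 0.5463
Mean = (0.7151 + 0.7160 + 0.7682 + 0.5463) / 4 = 0.686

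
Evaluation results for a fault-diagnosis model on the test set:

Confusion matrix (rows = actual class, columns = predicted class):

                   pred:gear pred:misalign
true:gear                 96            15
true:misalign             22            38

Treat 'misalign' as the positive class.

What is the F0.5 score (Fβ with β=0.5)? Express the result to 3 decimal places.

Fβ = (1+β²)·TP / ((1+β²)·TP + β²·FN + FP), with β²=1/4
= 1.25·38 / (1.25·38 + 0.25·22 + 15) = 0.699

0.699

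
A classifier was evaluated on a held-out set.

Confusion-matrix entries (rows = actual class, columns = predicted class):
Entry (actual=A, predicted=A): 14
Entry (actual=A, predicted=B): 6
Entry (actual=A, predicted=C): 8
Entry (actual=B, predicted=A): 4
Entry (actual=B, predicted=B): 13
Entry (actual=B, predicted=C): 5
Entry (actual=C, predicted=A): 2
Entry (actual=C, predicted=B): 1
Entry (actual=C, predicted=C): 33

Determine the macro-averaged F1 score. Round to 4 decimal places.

0.6691

Per-class F1 score (2·TP/(2·TP+FP+FN)):
  A: TP=14, FP=4+2=6, FN=6+8=14 → 28/48 = 0.58333
  B: TP=13, FP=6+1=7, FN=4+5=9 → 26/42 = 0.61905
  C: TP=33, FP=8+5=13, FN=2+1=3 → 66/82 = 0.80488
Macro-F1 score = mean = (0.58333 + 0.61905 + 0.80488) / 3 = 0.6691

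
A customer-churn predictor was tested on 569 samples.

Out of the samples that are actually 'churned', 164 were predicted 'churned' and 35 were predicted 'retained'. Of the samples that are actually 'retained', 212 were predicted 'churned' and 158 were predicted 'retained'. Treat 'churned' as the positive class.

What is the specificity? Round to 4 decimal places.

Specificity = TN/(TN+FP) = 158/(158+212) = 0.4270

0.4270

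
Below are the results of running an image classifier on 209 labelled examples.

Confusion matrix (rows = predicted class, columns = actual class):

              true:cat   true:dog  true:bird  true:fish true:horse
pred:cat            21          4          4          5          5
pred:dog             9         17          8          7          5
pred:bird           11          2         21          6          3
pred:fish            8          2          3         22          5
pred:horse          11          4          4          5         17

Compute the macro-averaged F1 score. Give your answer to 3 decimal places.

Per-class F1 score (2·TP/(2·TP+FP+FN)):
  cat: TP=21, FP=4+4+5+5=18, FN=9+11+8+11=39 → 42/99 = 0.4242
  dog: TP=17, FP=9+8+7+5=29, FN=4+2+2+4=12 → 34/75 = 0.4533
  bird: TP=21, FP=11+2+6+3=22, FN=4+8+3+4=19 → 42/83 = 0.5060
  fish: TP=22, FP=8+2+3+5=18, FN=5+7+6+5=23 → 44/85 = 0.5176
  horse: TP=17, FP=11+4+4+5=24, FN=5+5+3+5=18 → 34/76 = 0.4474
Macro-F1 score = mean = (0.4242 + 0.4533 + 0.5060 + 0.5176 + 0.4474) / 5 = 0.470

0.470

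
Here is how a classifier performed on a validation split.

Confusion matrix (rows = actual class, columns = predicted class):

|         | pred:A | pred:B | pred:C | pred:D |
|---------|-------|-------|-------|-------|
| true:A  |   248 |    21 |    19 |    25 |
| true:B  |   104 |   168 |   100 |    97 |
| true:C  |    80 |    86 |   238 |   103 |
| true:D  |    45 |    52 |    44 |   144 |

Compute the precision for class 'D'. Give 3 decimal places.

0.390

Take TP from the diagonal, FP from the rest of the 'D' prediction marginal, FN from the rest of the 'D' actual marginal.
precision = TP/(TP+FP).
D: TP=144, FP=25+97+103=225 → 144/369 = 0.3902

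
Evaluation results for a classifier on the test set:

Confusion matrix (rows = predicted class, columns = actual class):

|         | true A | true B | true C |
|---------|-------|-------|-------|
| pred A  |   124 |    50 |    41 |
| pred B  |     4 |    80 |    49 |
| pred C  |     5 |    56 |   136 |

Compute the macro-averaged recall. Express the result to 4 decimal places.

Per-class recall (TP/(TP+FN)):
  A: TP=124, FN=4+5=9 → 124/133 = 0.93233
  B: TP=80, FN=50+56=106 → 80/186 = 0.43011
  C: TP=136, FN=41+49=90 → 136/226 = 0.60177
Macro-recall = mean = (0.93233 + 0.43011 + 0.60177) / 3 = 0.6547

0.6547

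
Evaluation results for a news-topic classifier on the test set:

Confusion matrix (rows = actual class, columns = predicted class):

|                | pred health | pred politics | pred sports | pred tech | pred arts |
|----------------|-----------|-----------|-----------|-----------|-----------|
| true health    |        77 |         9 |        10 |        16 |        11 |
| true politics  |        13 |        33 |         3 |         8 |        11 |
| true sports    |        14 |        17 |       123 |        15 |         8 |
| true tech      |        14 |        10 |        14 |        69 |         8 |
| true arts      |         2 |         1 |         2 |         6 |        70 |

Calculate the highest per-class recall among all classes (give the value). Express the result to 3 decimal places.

0.864

Per-class recall (TP/(TP+FN)):
  health: TP=77, FN=9+10+16+11=46 → 77/123 = 0.6260
  politics: TP=33, FN=13+3+8+11=35 → 33/68 = 0.4853
  sports: TP=123, FN=14+17+15+8=54 → 123/177 = 0.6949
  tech: TP=69, FN=14+10+14+8=46 → 69/115 = 0.6000
  arts: TP=70, FN=2+1+2+6=11 → 70/81 = 0.8642
Highest is class 'arts' with recall = 0.864.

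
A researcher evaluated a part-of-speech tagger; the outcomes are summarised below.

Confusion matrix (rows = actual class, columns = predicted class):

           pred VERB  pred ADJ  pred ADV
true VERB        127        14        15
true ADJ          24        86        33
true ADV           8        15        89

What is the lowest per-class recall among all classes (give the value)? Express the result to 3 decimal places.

0.601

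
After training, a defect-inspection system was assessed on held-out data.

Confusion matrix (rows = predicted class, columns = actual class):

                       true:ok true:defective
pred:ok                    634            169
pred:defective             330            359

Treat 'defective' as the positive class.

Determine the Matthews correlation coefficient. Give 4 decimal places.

MCC = (TP·TN − FP·FN) / √((TP+FP)(TP+FN)(TN+FP)(TN+FN))
Numerator = 359·634 − 330·169 = 171836
Denominator = √(689·528·964·803) = √281608476864 = 530667.9535
MCC = 171836 / 530667.9535 = 0.3238

0.3238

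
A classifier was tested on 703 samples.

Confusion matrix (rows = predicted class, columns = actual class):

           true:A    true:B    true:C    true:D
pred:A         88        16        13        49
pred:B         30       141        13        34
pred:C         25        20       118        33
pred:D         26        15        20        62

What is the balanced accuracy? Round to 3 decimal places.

0.581

Balanced accuracy = mean of per-class recall.
  A: recall = 88/169 = 0.5207
  B: recall = 141/192 = 0.7344
  C: recall = 118/164 = 0.7195
  D: recall = 62/178 = 0.3483
Mean = (0.5207 + 0.7344 + 0.7195 + 0.3483) / 4 = 0.581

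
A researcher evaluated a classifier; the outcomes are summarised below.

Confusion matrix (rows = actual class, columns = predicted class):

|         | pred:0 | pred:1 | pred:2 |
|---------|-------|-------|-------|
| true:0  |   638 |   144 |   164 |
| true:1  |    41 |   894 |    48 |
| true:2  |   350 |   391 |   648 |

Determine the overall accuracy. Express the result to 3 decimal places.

0.657

Accuracy = trace / total = (638+894+648=2180) / 3318 = 2180/3318 = 0.657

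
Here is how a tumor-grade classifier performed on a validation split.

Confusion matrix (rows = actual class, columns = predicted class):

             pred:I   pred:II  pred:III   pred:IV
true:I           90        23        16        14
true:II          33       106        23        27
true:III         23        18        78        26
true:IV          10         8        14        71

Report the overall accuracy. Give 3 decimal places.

Accuracy = trace / total = (90+106+78+71=345) / 580 = 345/580 = 0.595

0.595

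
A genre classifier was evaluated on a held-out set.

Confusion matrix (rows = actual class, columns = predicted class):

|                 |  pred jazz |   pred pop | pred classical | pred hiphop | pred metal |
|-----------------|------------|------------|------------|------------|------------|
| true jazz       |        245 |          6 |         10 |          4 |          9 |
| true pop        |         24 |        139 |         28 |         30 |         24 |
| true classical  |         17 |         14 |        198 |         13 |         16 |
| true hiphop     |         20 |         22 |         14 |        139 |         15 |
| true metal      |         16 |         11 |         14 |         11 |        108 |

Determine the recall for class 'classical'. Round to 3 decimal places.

Take TP from the diagonal, FP from the rest of the 'classical' prediction marginal, FN from the rest of the 'classical' actual marginal.
recall = TP/(TP+FN).
classical: TP=198, FN=17+14+13+16=60 → 198/258 = 0.7674

0.767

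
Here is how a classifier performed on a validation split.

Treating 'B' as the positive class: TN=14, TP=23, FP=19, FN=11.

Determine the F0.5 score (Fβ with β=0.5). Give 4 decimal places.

Fβ = (1+β²)·TP / ((1+β²)·TP + β²·FN + FP), with β²=1/4
= 1.25·23 / (1.25·23 + 0.25·11 + 19) = 0.5693

0.5693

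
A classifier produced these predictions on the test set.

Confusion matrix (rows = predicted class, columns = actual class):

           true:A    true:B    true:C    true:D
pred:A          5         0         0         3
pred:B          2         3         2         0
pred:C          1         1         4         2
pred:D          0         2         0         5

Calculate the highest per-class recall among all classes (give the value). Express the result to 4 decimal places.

Per-class recall (TP/(TP+FN)):
  A: TP=5, FN=2+1+0=3 → 5/8 = 0.62500
  B: TP=3, FN=0+1+2=3 → 3/6 = 0.50000
  C: TP=4, FN=0+2+0=2 → 4/6 = 0.66667
  D: TP=5, FN=3+0+2=5 → 5/10 = 0.50000
Highest is class 'C' with recall = 0.6667.

0.6667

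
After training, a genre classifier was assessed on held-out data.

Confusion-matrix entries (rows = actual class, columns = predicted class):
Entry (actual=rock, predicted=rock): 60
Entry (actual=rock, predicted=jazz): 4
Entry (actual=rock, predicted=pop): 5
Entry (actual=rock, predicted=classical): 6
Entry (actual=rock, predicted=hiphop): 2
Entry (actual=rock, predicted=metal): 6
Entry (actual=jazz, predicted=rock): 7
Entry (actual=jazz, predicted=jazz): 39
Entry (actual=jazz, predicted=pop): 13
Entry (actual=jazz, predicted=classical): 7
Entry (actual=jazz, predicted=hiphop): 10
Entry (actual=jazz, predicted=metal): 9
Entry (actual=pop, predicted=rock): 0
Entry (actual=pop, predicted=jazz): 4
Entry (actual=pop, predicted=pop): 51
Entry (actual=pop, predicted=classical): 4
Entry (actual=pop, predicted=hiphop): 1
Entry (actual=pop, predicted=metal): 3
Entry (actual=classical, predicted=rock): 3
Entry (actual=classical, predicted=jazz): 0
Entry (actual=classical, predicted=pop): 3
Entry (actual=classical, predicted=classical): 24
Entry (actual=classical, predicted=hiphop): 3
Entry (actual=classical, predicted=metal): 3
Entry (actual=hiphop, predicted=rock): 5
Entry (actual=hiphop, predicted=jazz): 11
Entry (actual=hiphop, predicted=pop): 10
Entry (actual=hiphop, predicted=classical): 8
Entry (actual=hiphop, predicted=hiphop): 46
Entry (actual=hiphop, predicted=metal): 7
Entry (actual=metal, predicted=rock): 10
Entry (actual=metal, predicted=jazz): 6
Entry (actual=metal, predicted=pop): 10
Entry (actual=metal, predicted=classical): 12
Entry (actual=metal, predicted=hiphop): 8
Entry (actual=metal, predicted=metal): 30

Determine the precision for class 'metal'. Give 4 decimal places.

0.5172

precision = TP/(TP+FP).
metal: TP=30, FP=6+9+3+3+7=28 → 30/58 = 0.51724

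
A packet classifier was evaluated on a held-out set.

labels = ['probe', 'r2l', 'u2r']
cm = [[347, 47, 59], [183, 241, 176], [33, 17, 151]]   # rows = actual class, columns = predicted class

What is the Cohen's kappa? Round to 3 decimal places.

0.389

Observed agreement pₒ = trace/N = 739/1254 = 0.5893
Expected agreement pₑ = Σ (rowᵢ·colᵢ)/N² = (453·563 + 600·305 + 201·386)/1254² = 0.3279
κ = (pₒ − pₑ)/(1 − pₑ) = (0.5893 − 0.3279)/(1 − 0.3279) = 0.389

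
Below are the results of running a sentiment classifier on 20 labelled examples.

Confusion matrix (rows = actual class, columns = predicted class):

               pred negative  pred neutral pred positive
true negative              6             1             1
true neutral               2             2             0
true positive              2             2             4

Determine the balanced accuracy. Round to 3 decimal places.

0.583

Balanced accuracy = mean of per-class recall.
  negative: recall = 6/8 = 0.7500
  neutral: recall = 2/4 = 0.5000
  positive: recall = 4/8 = 0.5000
Mean = (0.7500 + 0.5000 + 0.5000) / 3 = 0.583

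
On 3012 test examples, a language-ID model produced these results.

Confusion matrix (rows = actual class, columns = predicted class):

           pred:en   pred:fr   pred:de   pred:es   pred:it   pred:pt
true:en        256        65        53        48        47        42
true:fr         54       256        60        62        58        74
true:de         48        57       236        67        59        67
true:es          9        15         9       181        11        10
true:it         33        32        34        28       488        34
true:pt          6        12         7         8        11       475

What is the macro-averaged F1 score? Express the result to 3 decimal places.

Per-class F1 score (2·TP/(2·TP+FP+FN)):
  en: TP=256, FP=54+48+9+33+6=150, FN=65+53+48+47+42=255 → 512/917 = 0.5583
  fr: TP=256, FP=65+57+15+32+12=181, FN=54+60+62+58+74=308 → 512/1001 = 0.5115
  de: TP=236, FP=53+60+9+34+7=163, FN=48+57+67+59+67=298 → 472/933 = 0.5059
  es: TP=181, FP=48+62+67+28+8=213, FN=9+15+9+11+10=54 → 362/629 = 0.5755
  it: TP=488, FP=47+58+59+11+11=186, FN=33+32+34+28+34=161 → 976/1323 = 0.7377
  pt: TP=475, FP=42+74+67+10+34=227, FN=6+12+7+8+11=44 → 950/1221 = 0.7781
Macro-F1 score = mean = (0.5583 + 0.5115 + 0.5059 + 0.5755 + 0.7377 + 0.7781) / 6 = 0.611

0.611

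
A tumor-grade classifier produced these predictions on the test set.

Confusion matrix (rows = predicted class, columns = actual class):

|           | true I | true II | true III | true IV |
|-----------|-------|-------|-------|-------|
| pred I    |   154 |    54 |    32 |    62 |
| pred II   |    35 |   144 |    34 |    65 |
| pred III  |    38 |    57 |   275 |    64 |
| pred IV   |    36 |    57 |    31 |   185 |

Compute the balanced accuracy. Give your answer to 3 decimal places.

0.570

Balanced accuracy = mean of per-class recall.
  I: recall = 154/263 = 0.5856
  II: recall = 144/312 = 0.4615
  III: recall = 275/372 = 0.7392
  IV: recall = 185/376 = 0.4920
Mean = (0.5856 + 0.4615 + 0.7392 + 0.4920) / 4 = 0.570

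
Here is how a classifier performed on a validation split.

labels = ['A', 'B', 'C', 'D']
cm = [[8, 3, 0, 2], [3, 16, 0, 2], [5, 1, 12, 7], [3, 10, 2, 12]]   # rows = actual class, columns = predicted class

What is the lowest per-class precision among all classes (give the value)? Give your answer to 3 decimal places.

Per-class precision (TP/(TP+FP)):
  A: TP=8, FP=3+5+3=11 → 8/19 = 0.4211
  B: TP=16, FP=3+1+10=14 → 16/30 = 0.5333
  C: TP=12, FP=0+0+2=2 → 12/14 = 0.8571
  D: TP=12, FP=2+2+7=11 → 12/23 = 0.5217
Lowest is class 'A' with precision = 0.421.

0.421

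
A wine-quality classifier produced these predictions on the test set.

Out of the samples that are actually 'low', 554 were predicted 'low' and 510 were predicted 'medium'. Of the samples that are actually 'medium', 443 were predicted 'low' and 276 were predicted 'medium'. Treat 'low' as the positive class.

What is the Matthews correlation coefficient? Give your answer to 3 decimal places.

-0.094

MCC = (TP·TN − FP·FN) / √((TP+FP)(TP+FN)(TN+FP)(TN+FN))
Numerator = 554·276 − 443·510 = -73026
Denominator = √(997·1064·719·786) = √599498668272 = 774272.9934
MCC = -73026 / 774272.9934 = -0.094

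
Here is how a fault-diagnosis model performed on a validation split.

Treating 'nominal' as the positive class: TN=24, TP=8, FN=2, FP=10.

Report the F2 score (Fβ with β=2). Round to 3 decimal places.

Fβ = (1+β²)·TP / ((1+β²)·TP + β²·FN + FP), with β²=4
= 5·8 / (5·8 + 4·2 + 10) = 0.690

0.690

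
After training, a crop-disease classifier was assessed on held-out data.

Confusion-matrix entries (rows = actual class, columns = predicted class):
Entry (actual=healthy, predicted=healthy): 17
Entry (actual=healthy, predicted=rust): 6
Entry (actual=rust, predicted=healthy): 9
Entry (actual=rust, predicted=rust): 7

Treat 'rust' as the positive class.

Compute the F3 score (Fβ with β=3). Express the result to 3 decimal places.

0.446

Fβ = (1+β²)·TP / ((1+β²)·TP + β²·FN + FP), with β²=9
= 10·7 / (10·7 + 9·9 + 6) = 0.446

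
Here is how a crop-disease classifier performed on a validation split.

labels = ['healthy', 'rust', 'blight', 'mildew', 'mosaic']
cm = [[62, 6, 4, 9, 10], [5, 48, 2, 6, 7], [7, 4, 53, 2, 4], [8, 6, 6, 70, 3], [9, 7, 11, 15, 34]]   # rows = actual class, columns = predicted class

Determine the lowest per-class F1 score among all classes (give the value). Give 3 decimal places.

Per-class F1 score (2·TP/(2·TP+FP+FN)):
  healthy: TP=62, FP=5+7+8+9=29, FN=6+4+9+10=29 → 124/182 = 0.6813
  rust: TP=48, FP=6+4+6+7=23, FN=5+2+6+7=20 → 96/139 = 0.6906
  blight: TP=53, FP=4+2+6+11=23, FN=7+4+2+4=17 → 106/146 = 0.7260
  mildew: TP=70, FP=9+6+2+15=32, FN=8+6+6+3=23 → 140/195 = 0.7179
  mosaic: TP=34, FP=10+7+4+3=24, FN=9+7+11+15=42 → 68/134 = 0.5075
Lowest is class 'mosaic' with F1 score = 0.507.

0.507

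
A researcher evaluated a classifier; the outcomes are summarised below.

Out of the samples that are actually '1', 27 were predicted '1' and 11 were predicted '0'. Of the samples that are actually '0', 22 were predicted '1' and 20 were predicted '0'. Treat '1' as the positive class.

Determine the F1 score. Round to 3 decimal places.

0.621

Precision = TP/(TP+FP) = 27/49 = 0.5510
Recall = TP/(TP+FN) = 27/38 = 0.7105
F1 = 2·TP/(2·TP+FP+FN) = 54/87 = 0.621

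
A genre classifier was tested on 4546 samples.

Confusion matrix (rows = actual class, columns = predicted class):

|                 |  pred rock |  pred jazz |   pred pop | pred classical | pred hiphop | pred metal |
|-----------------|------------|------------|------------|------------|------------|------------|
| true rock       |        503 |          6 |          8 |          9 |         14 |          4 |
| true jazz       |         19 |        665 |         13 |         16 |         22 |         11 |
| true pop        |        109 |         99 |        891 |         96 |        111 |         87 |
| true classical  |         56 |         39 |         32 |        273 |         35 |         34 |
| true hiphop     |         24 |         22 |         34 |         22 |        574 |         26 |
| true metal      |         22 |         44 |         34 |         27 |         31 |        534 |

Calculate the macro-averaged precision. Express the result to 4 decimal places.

0.7399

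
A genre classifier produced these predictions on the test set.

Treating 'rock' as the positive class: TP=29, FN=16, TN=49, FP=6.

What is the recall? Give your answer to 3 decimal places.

Recall = TP/(TP+FN) = 29/(29+16) = 29/45 = 0.644

0.644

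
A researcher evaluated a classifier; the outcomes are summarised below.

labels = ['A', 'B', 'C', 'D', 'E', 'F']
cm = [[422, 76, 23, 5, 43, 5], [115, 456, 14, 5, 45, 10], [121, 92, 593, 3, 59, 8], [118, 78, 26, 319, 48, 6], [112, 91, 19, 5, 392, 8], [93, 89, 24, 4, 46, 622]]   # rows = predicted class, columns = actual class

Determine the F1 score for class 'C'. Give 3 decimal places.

0.753

One-vs-rest for 'C': TP = diagonal; FP = other classes predicted 'C'; FN = 'C' predicted as other.
F1 score = 2·TP/(2·TP+FP+FN).
C: TP=593, FP=121+92+3+59+8=283, FN=23+14+26+19+24=106 → 1186/1575 = 0.7530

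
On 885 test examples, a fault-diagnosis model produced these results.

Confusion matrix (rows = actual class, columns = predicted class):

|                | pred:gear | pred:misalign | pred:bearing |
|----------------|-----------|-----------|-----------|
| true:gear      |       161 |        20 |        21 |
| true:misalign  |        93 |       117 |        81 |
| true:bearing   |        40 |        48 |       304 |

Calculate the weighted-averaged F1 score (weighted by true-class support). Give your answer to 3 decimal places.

0.647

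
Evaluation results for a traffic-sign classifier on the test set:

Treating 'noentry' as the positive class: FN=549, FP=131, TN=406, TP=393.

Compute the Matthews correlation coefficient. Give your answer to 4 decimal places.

MCC = (TP·TN − FP·FN) / √((TP+FP)(TP+FN)(TN+FP)(TN+FN))
Numerator = 393·406 − 131·549 = 87639
Denominator = √(524·942·537·955) = √253139458680 = 503129.6639
MCC = 87639 / 503129.6639 = 0.1742

0.1742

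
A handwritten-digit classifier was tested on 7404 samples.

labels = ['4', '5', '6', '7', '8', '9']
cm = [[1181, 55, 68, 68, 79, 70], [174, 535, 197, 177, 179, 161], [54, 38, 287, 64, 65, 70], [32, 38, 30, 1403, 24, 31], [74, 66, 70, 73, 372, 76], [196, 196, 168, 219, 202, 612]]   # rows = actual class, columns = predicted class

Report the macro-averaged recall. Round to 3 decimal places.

Per-class recall (TP/(TP+FN)):
  4: TP=1181, FN=55+68+68+79+70=340 → 1181/1521 = 0.7765
  5: TP=535, FN=174+197+177+179+161=888 → 535/1423 = 0.3760
  6: TP=287, FN=54+38+64+65+70=291 → 287/578 = 0.4965
  7: TP=1403, FN=32+38+30+24+31=155 → 1403/1558 = 0.9005
  8: TP=372, FN=74+66+70+73+76=359 → 372/731 = 0.5089
  9: TP=612, FN=196+196+168+219+202=981 → 612/1593 = 0.3842
Macro-recall = mean = (0.7765 + 0.3760 + 0.4965 + 0.9005 + 0.5089 + 0.3842) / 6 = 0.574

0.574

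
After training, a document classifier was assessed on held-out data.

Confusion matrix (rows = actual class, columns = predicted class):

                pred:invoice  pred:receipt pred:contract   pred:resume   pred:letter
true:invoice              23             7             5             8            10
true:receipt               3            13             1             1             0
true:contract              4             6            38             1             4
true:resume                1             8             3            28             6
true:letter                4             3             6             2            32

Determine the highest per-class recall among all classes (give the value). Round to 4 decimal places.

Per-class recall (TP/(TP+FN)):
  invoice: TP=23, FN=7+5+8+10=30 → 23/53 = 0.43396
  receipt: TP=13, FN=3+1+1+0=5 → 13/18 = 0.72222
  contract: TP=38, FN=4+6+1+4=15 → 38/53 = 0.71698
  resume: TP=28, FN=1+8+3+6=18 → 28/46 = 0.60870
  letter: TP=32, FN=4+3+6+2=15 → 32/47 = 0.68085
Highest is class 'receipt' with recall = 0.7222.

0.7222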